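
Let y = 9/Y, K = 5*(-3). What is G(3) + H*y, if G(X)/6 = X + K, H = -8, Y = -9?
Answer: -64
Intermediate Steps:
K = -15
y = -1 (y = 9/(-9) = 9*(-⅑) = -1)
G(X) = -90 + 6*X (G(X) = 6*(X - 15) = 6*(-15 + X) = -90 + 6*X)
G(3) + H*y = (-90 + 6*3) - 8*(-1) = (-90 + 18) + 8 = -72 + 8 = -64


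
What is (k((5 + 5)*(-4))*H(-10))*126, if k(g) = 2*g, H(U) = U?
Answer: 100800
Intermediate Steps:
(k((5 + 5)*(-4))*H(-10))*126 = ((2*((5 + 5)*(-4)))*(-10))*126 = ((2*(10*(-4)))*(-10))*126 = ((2*(-40))*(-10))*126 = -80*(-10)*126 = 800*126 = 100800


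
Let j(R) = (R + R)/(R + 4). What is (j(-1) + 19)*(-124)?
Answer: -6820/3 ≈ -2273.3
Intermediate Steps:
j(R) = 2*R/(4 + R) (j(R) = (2*R)/(4 + R) = 2*R/(4 + R))
(j(-1) + 19)*(-124) = (2*(-1)/(4 - 1) + 19)*(-124) = (2*(-1)/3 + 19)*(-124) = (2*(-1)*(⅓) + 19)*(-124) = (-⅔ + 19)*(-124) = (55/3)*(-124) = -6820/3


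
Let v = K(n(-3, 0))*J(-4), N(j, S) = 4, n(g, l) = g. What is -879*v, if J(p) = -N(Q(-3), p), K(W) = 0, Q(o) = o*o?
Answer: 0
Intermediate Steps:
Q(o) = o²
J(p) = -4 (J(p) = -1*4 = -4)
v = 0 (v = 0*(-4) = 0)
-879*v = -879*0 = 0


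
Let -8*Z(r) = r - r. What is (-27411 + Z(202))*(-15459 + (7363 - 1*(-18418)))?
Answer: -282936342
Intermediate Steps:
Z(r) = 0 (Z(r) = -(r - r)/8 = -⅛*0 = 0)
(-27411 + Z(202))*(-15459 + (7363 - 1*(-18418))) = (-27411 + 0)*(-15459 + (7363 - 1*(-18418))) = -27411*(-15459 + (7363 + 18418)) = -27411*(-15459 + 25781) = -27411*10322 = -282936342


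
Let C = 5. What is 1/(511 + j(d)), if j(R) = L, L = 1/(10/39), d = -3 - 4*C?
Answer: 10/5149 ≈ 0.0019421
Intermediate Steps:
d = -23 (d = -3 - 4*5 = -3 - 20 = -23)
L = 39/10 (L = 1/(10*(1/39)) = 1/(10/39) = 39/10 ≈ 3.9000)
j(R) = 39/10
1/(511 + j(d)) = 1/(511 + 39/10) = 1/(5149/10) = 10/5149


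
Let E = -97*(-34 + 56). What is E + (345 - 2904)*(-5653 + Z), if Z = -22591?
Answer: 72274262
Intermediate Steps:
E = -2134 (E = -97*22 = -2134)
E + (345 - 2904)*(-5653 + Z) = -2134 + (345 - 2904)*(-5653 - 22591) = -2134 - 2559*(-28244) = -2134 + 72276396 = 72274262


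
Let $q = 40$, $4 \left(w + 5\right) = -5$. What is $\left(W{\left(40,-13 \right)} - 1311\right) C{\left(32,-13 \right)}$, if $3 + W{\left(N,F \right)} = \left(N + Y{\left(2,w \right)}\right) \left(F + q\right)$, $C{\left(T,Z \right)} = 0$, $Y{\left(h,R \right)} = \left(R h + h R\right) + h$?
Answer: $0$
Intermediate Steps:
$w = - \frac{25}{4}$ ($w = -5 + \frac{1}{4} \left(-5\right) = -5 - \frac{5}{4} = - \frac{25}{4} \approx -6.25$)
$Y{\left(h,R \right)} = h + 2 R h$ ($Y{\left(h,R \right)} = \left(R h + R h\right) + h = 2 R h + h = h + 2 R h$)
$W{\left(N,F \right)} = -3 + \left(-23 + N\right) \left(40 + F\right)$ ($W{\left(N,F \right)} = -3 + \left(N + 2 \left(1 + 2 \left(- \frac{25}{4}\right)\right)\right) \left(F + 40\right) = -3 + \left(N + 2 \left(1 - \frac{25}{2}\right)\right) \left(40 + F\right) = -3 + \left(N + 2 \left(- \frac{23}{2}\right)\right) \left(40 + F\right) = -3 + \left(N - 23\right) \left(40 + F\right) = -3 + \left(-23 + N\right) \left(40 + F\right)$)
$\left(W{\left(40,-13 \right)} - 1311\right) C{\left(32,-13 \right)} = \left(\left(-923 - -299 + 40 \cdot 40 - 520\right) - 1311\right) 0 = \left(\left(-923 + 299 + 1600 - 520\right) - 1311\right) 0 = \left(456 - 1311\right) 0 = \left(-855\right) 0 = 0$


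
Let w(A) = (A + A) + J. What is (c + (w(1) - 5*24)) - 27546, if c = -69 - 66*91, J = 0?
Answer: -33739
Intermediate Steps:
w(A) = 2*A (w(A) = (A + A) + 0 = 2*A + 0 = 2*A)
c = -6075 (c = -69 - 6006 = -6075)
(c + (w(1) - 5*24)) - 27546 = (-6075 + (2*1 - 5*24)) - 27546 = (-6075 + (2 - 120)) - 27546 = (-6075 - 118) - 27546 = -6193 - 27546 = -33739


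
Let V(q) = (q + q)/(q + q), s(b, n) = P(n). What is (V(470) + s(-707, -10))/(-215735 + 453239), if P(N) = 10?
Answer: 11/237504 ≈ 4.6315e-5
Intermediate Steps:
s(b, n) = 10
V(q) = 1 (V(q) = (2*q)/((2*q)) = (2*q)*(1/(2*q)) = 1)
(V(470) + s(-707, -10))/(-215735 + 453239) = (1 + 10)/(-215735 + 453239) = 11/237504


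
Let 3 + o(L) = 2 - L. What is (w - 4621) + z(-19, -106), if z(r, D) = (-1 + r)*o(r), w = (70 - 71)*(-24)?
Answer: -4957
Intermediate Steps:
w = 24 (w = -1*(-24) = 24)
o(L) = -1 - L (o(L) = -3 + (2 - L) = -1 - L)
z(r, D) = (-1 + r)*(-1 - r)
(w - 4621) + z(-19, -106) = (24 - 4621) + (1 - 1*(-19)**2) = -4597 + (1 - 1*361) = -4597 + (1 - 361) = -4597 - 360 = -4957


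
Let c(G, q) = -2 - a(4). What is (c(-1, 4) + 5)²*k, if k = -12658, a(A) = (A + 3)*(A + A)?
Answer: -35556322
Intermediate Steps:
a(A) = 2*A*(3 + A) (a(A) = (3 + A)*(2*A) = 2*A*(3 + A))
c(G, q) = -58 (c(G, q) = -2 - 2*4*(3 + 4) = -2 - 2*4*7 = -2 - 1*56 = -2 - 56 = -58)
(c(-1, 4) + 5)²*k = (-58 + 5)²*(-12658) = (-53)²*(-12658) = 2809*(-12658) = -35556322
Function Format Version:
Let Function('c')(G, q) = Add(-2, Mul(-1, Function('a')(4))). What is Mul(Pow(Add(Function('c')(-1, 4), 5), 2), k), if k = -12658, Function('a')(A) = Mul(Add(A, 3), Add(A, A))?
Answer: -35556322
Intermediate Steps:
Function('a')(A) = Mul(2, A, Add(3, A)) (Function('a')(A) = Mul(Add(3, A), Mul(2, A)) = Mul(2, A, Add(3, A)))
Function('c')(G, q) = -58 (Function('c')(G, q) = Add(-2, Mul(-1, Mul(2, 4, Add(3, 4)))) = Add(-2, Mul(-1, Mul(2, 4, 7))) = Add(-2, Mul(-1, 56)) = Add(-2, -56) = -58)
Mul(Pow(Add(Function('c')(-1, 4), 5), 2), k) = Mul(Pow(Add(-58, 5), 2), -12658) = Mul(Pow(-53, 2), -12658) = Mul(2809, -12658) = -35556322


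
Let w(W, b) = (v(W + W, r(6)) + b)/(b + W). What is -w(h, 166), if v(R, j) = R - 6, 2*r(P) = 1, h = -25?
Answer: -110/141 ≈ -0.78014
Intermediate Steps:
r(P) = ½ (r(P) = (½)*1 = ½)
v(R, j) = -6 + R
w(W, b) = (-6 + b + 2*W)/(W + b) (w(W, b) = ((-6 + (W + W)) + b)/(b + W) = ((-6 + 2*W) + b)/(W + b) = (-6 + b + 2*W)/(W + b))
-w(h, 166) = -(-6 + 166 + 2*(-25))/(-25 + 166) = -(-6 + 166 - 50)/141 = -110/141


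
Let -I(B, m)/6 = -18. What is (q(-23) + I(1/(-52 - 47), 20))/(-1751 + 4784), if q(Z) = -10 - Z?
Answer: 121/3033 ≈ 0.039894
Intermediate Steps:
I(B, m) = 108 (I(B, m) = -6*(-18) = 108)
(q(-23) + I(1/(-52 - 47), 20))/(-1751 + 4784) = ((-10 - 1*(-23)) + 108)/(-1751 + 4784) = ((-10 + 23) + 108)/3033 = (13 + 108)*(1/3033) = 121*(1/3033) = 121/3033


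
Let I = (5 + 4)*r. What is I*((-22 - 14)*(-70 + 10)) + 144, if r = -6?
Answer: -116496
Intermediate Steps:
I = -54 (I = (5 + 4)*(-6) = 9*(-6) = -54)
I*((-22 - 14)*(-70 + 10)) + 144 = -54*(-22 - 14)*(-70 + 10) + 144 = -(-1944)*(-60) + 144 = -54*2160 + 144 = -116640 + 144 = -116496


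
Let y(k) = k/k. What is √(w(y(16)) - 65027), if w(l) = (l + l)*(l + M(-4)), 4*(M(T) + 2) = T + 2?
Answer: I*√65030 ≈ 255.01*I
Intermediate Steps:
y(k) = 1
M(T) = -3/2 + T/4 (M(T) = -2 + (T + 2)/4 = -2 + (2 + T)/4 = -2 + (½ + T/4) = -3/2 + T/4)
w(l) = 2*l*(-5/2 + l) (w(l) = (l + l)*(l + (-3/2 + (¼)*(-4))) = (2*l)*(l + (-3/2 - 1)) = (2*l)*(l - 5/2) = (2*l)*(-5/2 + l) = 2*l*(-5/2 + l))
√(w(y(16)) - 65027) = √(1*(-5 + 2*1) - 65027) = √(1*(-5 + 2) - 65027) = √(1*(-3) - 65027) = √(-3 - 65027) = √(-65030) = I*√65030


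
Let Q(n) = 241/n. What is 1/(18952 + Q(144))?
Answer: 144/2729329 ≈ 5.2760e-5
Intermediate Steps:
1/(18952 + Q(144)) = 1/(18952 + 241/144) = 1/(2729329/144) = 144/2729329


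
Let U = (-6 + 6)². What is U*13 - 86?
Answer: -86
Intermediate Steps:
U = 0 (U = 0² = 0)
U*13 - 86 = 0*13 - 86 = 0 - 86 = -86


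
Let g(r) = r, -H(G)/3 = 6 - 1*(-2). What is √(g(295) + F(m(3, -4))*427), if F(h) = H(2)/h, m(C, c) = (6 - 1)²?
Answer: 13*I*√17/5 ≈ 10.72*I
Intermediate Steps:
H(G) = -24 (H(G) = -3*(6 - 1*(-2)) = -3*(6 + 2) = -3*8 = -24)
m(C, c) = 25 (m(C, c) = 5² = 25)
F(h) = -24/h
√(g(295) + F(m(3, -4))*427) = √(295 - 24/25*427) = √(295 - 10248/25) = √(-2873/25) = 13*I*√17/5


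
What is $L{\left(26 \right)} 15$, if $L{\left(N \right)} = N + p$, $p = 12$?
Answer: $570$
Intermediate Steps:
$L{\left(N \right)} = 12 + N$ ($L{\left(N \right)} = N + 12 = 12 + N$)
$L{\left(26 \right)} 15 = \left(12 + 26\right) 15 = 38 \cdot 15 = 570$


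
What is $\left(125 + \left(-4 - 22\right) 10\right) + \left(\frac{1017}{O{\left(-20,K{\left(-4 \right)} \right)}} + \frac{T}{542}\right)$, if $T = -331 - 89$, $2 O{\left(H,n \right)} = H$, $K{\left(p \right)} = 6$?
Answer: $- \frac{643557}{2710} \approx -237.47$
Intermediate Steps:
$O{\left(H,n \right)} = \frac{H}{2}$
$T = -420$ ($T = -331 - 89 = -420$)
$\left(125 + \left(-4 - 22\right) 10\right) + \left(\frac{1017}{O{\left(-20,K{\left(-4 \right)} \right)}} + \frac{T}{542}\right) = \left(125 + \left(-4 - 22\right) 10\right) + \left(\frac{1017}{\frac{1}{2} \left(-20\right)} - \frac{420}{542}\right) = \left(125 - 260\right) + \left(\frac{1017}{-10} - \frac{210}{271}\right) = \left(125 - 260\right) + \left(1017 \left(- \frac{1}{10}\right) - \frac{210}{271}\right) = -135 - \frac{277707}{2710} = - \frac{643557}{2710}$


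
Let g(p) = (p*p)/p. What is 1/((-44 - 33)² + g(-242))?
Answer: 1/5687 ≈ 0.00017584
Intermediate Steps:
g(p) = p (g(p) = p²/p = p)
1/((-44 - 33)² + g(-242)) = 1/((-44 - 33)² - 242) = 1/((-77)² - 242) = 1/(5929 - 242) = 1/5687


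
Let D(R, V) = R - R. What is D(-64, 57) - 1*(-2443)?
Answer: 2443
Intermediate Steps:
D(R, V) = 0
D(-64, 57) - 1*(-2443) = 0 - 1*(-2443) = 0 + 2443 = 2443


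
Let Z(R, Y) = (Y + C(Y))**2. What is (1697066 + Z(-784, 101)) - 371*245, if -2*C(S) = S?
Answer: 6434885/4 ≈ 1.6087e+6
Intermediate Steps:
C(S) = -S/2
Z(R, Y) = Y**2/4 (Z(R, Y) = (Y - Y/2)**2 = (Y/2)**2 = Y**2/4)
(1697066 + Z(-784, 101)) - 371*245 = (1697066 + (1/4)*101**2) - 371*245 = (1697066 + (1/4)*10201) - 90895 = (1697066 + 10201/4) - 90895 = 6798465/4 - 90895 = 6434885/4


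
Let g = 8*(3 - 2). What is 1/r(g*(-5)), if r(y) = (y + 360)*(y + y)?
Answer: -1/25600 ≈ -3.9063e-5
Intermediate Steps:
g = 8 (g = 8*1 = 8)
r(y) = 2*y*(360 + y) (r(y) = (360 + y)*(2*y) = 2*y*(360 + y))
1/r(g*(-5)) = 1/(2*(8*(-5))*(360 + 8*(-5))) = 1/(2*(-40)*(360 - 40)) = 1/(2*(-40)*320) = 1/(-25600) = -1/25600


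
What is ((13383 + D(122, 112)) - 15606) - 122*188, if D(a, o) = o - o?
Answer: -25159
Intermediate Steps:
D(a, o) = 0
((13383 + D(122, 112)) - 15606) - 122*188 = ((13383 + 0) - 15606) - 122*188 = (13383 - 15606) - 1*22936 = -2223 - 22936 = -25159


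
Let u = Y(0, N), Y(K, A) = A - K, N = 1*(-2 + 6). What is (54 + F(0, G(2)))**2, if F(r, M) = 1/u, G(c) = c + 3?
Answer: 47089/16 ≈ 2943.1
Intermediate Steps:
N = 4 (N = 1*4 = 4)
u = 4 (u = 4 - 1*0 = 4 + 0 = 4)
G(c) = 3 + c
F(r, M) = 1/4
(54 + F(0, G(2)))**2 = (54 + 1/4)**2 = (217/4)**2 = 47089/16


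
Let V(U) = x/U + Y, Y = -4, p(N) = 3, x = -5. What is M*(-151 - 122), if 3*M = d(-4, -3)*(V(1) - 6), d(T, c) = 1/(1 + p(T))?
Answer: 1365/4 ≈ 341.25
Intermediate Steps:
d(T, c) = ¼ (d(T, c) = 1/(1 + 3) = 1/4 = ¼)
V(U) = -4 - 5/U (V(U) = -5/U - 4 = -4 - 5/U)
M = -5/4 (M = (((-4 - 5/1) - 6)/4)/3 = (((-4 - 5*1) - 6)/4)/3 = (((-4 - 5) - 6)/4)/3 = ((-9 - 6)/4)/3 = ((¼)*(-15))/3 = (⅓)*(-15/4) = -5/4 ≈ -1.2500)
M*(-151 - 122) = -5*(-151 - 122)/4 = -5/4*(-273) = 1365/4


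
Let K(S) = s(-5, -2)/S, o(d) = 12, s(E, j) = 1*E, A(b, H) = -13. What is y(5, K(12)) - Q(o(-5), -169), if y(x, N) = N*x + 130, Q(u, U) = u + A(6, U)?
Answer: 1547/12 ≈ 128.92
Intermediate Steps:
s(E, j) = E
K(S) = -5/S
Q(u, U) = -13 + u (Q(u, U) = u - 13 = -13 + u)
y(x, N) = 130 + N*x
y(5, K(12)) - Q(o(-5), -169) = (130 - 5/12*5) - (-13 + 12) = (130 - 5*1/12*5) - 1*(-1) = (130 - 5/12*5) + 1 = (130 - 25/12) + 1 = 1535/12 + 1 = 1547/12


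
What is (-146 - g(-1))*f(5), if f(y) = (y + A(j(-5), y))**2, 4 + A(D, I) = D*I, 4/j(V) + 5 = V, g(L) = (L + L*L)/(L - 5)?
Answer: -146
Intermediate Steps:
g(L) = (L + L**2)/(-5 + L)
j(V) = 4/(-5 + V)
A(D, I) = -4 + D*I
f(y) = (-4 + 3*y/5)**2 (f(y) = (y + (-4 + (4/(-5 - 5))*y))**2 = (y + (-4 + (4/(-10))*y))**2 = (y + (-4 + (4*(-1/10))*y))**2 = (y + (-4 - 2*y/5))**2 = (-4 + 3*y/5)**2)
(-146 - g(-1))*f(5) = (-146 - (-1)*(1 - 1)/(-5 - 1))*((-20 + 3*5)**2/25) = (-146 - (-1)*0/(-6))*((-20 + 15)**2/25) = (-146 - (-1)*(-1)*0/6)*((1/25)*(-5)**2) = (-146 - 1*0)*((1/25)*25) = (-146 + 0)*1 = -146*1 = -146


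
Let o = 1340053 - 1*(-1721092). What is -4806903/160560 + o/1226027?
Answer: -1800631807727/65616965040 ≈ -27.442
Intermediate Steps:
o = 3061145 (o = 1340053 + 1721092 = 3061145)
-4806903/160560 + o/1226027 = -4806903/160560 + 3061145/1226027 = -4806903*1/160560 + 3061145*(1/1226027) = -1602301/53520 + 3061145/1226027 = -1800631807727/65616965040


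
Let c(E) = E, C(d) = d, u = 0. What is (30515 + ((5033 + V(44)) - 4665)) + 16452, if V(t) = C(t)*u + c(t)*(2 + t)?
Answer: 49359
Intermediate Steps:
V(t) = t*(2 + t) (V(t) = t*0 + t*(2 + t) = 0 + t*(2 + t) = t*(2 + t))
(30515 + ((5033 + V(44)) - 4665)) + 16452 = (30515 + ((5033 + 44*(2 + 44)) - 4665)) + 16452 = (30515 + ((5033 + 44*46) - 4665)) + 16452 = (30515 + ((5033 + 2024) - 4665)) + 16452 = (30515 + (7057 - 4665)) + 16452 = (30515 + 2392) + 16452 = 32907 + 16452 = 49359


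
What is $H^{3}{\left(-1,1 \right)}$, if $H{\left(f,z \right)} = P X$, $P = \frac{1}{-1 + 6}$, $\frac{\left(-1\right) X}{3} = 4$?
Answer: $- \frac{1728}{125} \approx -13.824$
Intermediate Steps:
$X = -12$ ($X = \left(-3\right) 4 = -12$)
$P = \frac{1}{5} \approx 0.2$
$H{\left(f,z \right)} = - \frac{12}{5}$ ($H{\left(f,z \right)} = \frac{1}{5} \left(-12\right) = - \frac{12}{5}$)
$H^{3}{\left(-1,1 \right)} = \left(- \frac{12}{5}\right)^{3} = - \frac{1728}{125}$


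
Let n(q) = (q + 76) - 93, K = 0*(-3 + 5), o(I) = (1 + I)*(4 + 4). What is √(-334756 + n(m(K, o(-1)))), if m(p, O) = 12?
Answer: I*√334761 ≈ 578.58*I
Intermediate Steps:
o(I) = 8 + 8*I (o(I) = (1 + I)*8 = 8 + 8*I)
K = 0 (K = 0*2 = 0)
n(q) = -17 + q (n(q) = (76 + q) - 93 = -17 + q)
√(-334756 + n(m(K, o(-1)))) = √(-334756 + (-17 + 12)) = √(-334756 - 5) = √(-334761) = I*√334761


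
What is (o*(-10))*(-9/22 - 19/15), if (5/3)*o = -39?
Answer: -21567/55 ≈ -392.13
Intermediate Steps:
o = -117/5 (o = (⅗)*(-39) = -117/5 ≈ -23.400)
(o*(-10))*(-9/22 - 19/15) = (-117/5*(-10))*(-9/22 - 19/15) = 234*(-9*1/22 - 19*1/15) = 234*(-9/22 - 19/15) = 234*(-553/330) = -21567/55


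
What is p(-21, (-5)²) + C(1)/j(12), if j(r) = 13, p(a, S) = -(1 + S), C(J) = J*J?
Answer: -337/13 ≈ -25.923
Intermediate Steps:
C(J) = J²
p(a, S) = -1 - S
p(-21, (-5)²) + C(1)/j(12) = (-1 - 1*(-5)²) + 1²/13 = (-1 - 1*25) + 1*(1/13) = (-1 - 25) + 1/13 = -26 + 1/13 = -337/13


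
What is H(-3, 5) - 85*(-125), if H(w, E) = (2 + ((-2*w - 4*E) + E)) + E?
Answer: 10623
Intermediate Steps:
H(w, E) = 2 - 2*E - 2*w (H(w, E) = (2 + ((-4*E - 2*w) + E)) + E = (2 + (-3*E - 2*w)) + E = (2 - 3*E - 2*w) + E = 2 - 2*E - 2*w)
H(-3, 5) - 85*(-125) = (2 - 2*5 - 2*(-3)) - 85*(-125) = (2 - 10 + 6) + 10625 = -2 + 10625 = 10623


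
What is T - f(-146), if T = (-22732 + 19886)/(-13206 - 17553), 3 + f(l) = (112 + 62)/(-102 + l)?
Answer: 14471285/3814116 ≈ 3.7941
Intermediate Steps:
f(l) = -3 + 174/(-102 + l) (f(l) = -3 + (112 + 62)/(-102 + l) = -3 + 174/(-102 + l))
T = 2846/30759 (T = -2846/(-30759) = -2846*(-1/30759) = 2846/30759 ≈ 0.092526)
T - f(-146) = 2846/30759 - 3*(160 - 1*(-146))/(-102 - 146) = 2846/30759 - 3*(160 + 146)/(-248) = 2846/30759 - 3*(-1)*306/248 = 2846/30759 - 1*(-459/124) = 2846/30759 + 459/124 = 14471285/3814116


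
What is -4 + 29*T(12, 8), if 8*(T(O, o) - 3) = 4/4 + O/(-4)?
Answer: 303/4 ≈ 75.750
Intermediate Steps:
T(O, o) = 25/8 - O/32 (T(O, o) = 3 + (4/4 + O/(-4))/8 = 3 + (4*(¼) + O*(-¼))/8 = 3 + (1 - O/4)/8 = 3 + (⅛ - O/32) = 25/8 - O/32)
-4 + 29*T(12, 8) = -4 + 29*(25/8 - 1/32*12) = -4 + 29*(25/8 - 3/8) = -4 + 29*(11/4) = -4 + 319/4 = 303/4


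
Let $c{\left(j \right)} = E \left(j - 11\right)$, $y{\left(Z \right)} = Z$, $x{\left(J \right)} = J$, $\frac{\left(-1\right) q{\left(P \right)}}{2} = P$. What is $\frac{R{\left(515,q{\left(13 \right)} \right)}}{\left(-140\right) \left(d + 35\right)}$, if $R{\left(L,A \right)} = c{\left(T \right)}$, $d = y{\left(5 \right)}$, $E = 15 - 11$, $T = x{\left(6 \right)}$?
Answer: $\frac{1}{280} \approx 0.0035714$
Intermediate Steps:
$q{\left(P \right)} = - 2 P$
$T = 6$
$E = 4$
$d = 5$
$c{\left(j \right)} = -44 + 4 j$ ($c{\left(j \right)} = 4 \left(j - 11\right) = 4 \left(-11 + j\right) = -44 + 4 j$)
$R{\left(L,A \right)} = -20$ ($R{\left(L,A \right)} = -44 + 4 \cdot 6 = -44 + 24 = -20$)
$\frac{R{\left(515,q{\left(13 \right)} \right)}}{\left(-140\right) \left(d + 35\right)} = - \frac{20}{\left(-140\right) \left(5 + 35\right)} = - \frac{20}{\left(-140\right) 40} = - \frac{20}{-5600} = \left(-20\right) \left(- \frac{1}{5600}\right) = \frac{1}{280}$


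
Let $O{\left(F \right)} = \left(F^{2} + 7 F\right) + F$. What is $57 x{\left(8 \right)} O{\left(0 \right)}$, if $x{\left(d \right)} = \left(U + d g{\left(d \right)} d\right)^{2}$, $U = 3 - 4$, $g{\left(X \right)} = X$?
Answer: $0$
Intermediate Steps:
$U = -1$
$O{\left(F \right)} = F^{2} + 8 F$
$x{\left(d \right)} = \left(-1 + d^{3}\right)^{2}$ ($x{\left(d \right)} = \left(-1 + d d d\right)^{2} = \left(-1 + d^{2} d\right)^{2} = \left(-1 + d^{3}\right)^{2}$)
$57 x{\left(8 \right)} O{\left(0 \right)} = 57 \left(-1 + 8^{3}\right)^{2} \cdot 0 \left(8 + 0\right) = 57 \left(-1 + 512\right)^{2} \cdot 0 \cdot 8 = 57 \cdot 511^{2} \cdot 0 = 57 \cdot 261121 \cdot 0 = 14883897 \cdot 0 = 0$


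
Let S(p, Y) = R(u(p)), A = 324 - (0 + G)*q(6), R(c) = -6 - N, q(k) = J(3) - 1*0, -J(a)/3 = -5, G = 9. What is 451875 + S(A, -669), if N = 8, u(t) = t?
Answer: 451861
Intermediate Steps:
J(a) = 15 (J(a) = -3*(-5) = 15)
q(k) = 15 (q(k) = 15 - 1*0 = 15 + 0 = 15)
R(c) = -14 (R(c) = -6 - 1*8 = -6 - 8 = -14)
A = 189 (A = 324 - (0 + 9)*15 = 324 - 9*15 = 324 - 1*135 = 324 - 135 = 189)
S(p, Y) = -14
451875 + S(A, -669) = 451875 - 14 = 451861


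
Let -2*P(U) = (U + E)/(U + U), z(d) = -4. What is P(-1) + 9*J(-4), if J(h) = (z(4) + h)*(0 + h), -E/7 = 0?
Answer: 1151/4 ≈ 287.75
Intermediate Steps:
E = 0 (E = -7*0 = 0)
P(U) = -¼ (P(U) = -(U + 0)/(2*(U + U)) = -U/(2*(2*U)) = -U*1/(2*U)/2 = -½*½ = -¼)
J(h) = h*(-4 + h) (J(h) = (-4 + h)*(0 + h) = (-4 + h)*h = h*(-4 + h))
P(-1) + 9*J(-4) = -¼ + 9*(-4*(-4 - 4)) = -¼ + 9*(-4*(-8)) = -¼ + 9*32 = -¼ + 288 = 1151/4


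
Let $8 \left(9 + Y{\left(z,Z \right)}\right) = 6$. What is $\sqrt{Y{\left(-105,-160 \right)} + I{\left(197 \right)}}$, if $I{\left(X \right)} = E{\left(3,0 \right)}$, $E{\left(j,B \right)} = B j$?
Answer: $\frac{i \sqrt{33}}{2} \approx 2.8723 i$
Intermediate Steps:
$Y{\left(z,Z \right)} = - \frac{33}{4}$ ($Y{\left(z,Z \right)} = -9 + \frac{1}{8} \cdot 6 = -9 + \frac{3}{4} = - \frac{33}{4}$)
$I{\left(X \right)} = 0$ ($I{\left(X \right)} = 0 \cdot 3 = 0$)
$\sqrt{Y{\left(-105,-160 \right)} + I{\left(197 \right)}} = \sqrt{- \frac{33}{4} + 0} = \sqrt{- \frac{33}{4}} = \frac{i \sqrt{33}}{2}$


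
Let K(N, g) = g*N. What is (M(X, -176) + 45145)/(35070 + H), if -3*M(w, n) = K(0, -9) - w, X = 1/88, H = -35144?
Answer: -11918281/19536 ≈ -610.07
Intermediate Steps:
K(N, g) = N*g
X = 1/88 ≈ 0.011364
M(w, n) = w/3 (M(w, n) = -(0*(-9) - w)/3 = -(0 - w)/3 = -(-1)*w/3 = w/3)
(M(X, -176) + 45145)/(35070 + H) = ((⅓)*(1/88) + 45145)/(35070 - 35144) = (1/264 + 45145)/(-74) = (11918281/264)*(-1/74) = -11918281/19536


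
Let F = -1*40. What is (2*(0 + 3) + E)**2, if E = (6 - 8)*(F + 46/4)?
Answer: 3969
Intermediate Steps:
F = -40
E = 57 (E = (6 - 8)*(-40 + 46/4) = -2*(-40 + 46*(1/4)) = -2*(-40 + 23/2) = -2*(-57/2) = 57)
(2*(0 + 3) + E)**2 = (2*(0 + 3) + 57)**2 = (2*3 + 57)**2 = (6 + 57)**2 = 63**2 = 3969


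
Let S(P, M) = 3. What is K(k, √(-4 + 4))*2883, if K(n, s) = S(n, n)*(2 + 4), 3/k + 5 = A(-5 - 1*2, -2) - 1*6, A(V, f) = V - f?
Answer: 51894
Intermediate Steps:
k = -3/16 (k = 3/(-5 + (((-5 - 1*2) - 1*(-2)) - 1*6)) = 3/(-5 + (((-5 - 2) + 2) - 6)) = 3/(-5 + ((-7 + 2) - 6)) = 3/(-5 + (-5 - 6)) = 3/(-5 - 11) = 3/(-16) = 3*(-1/16) = -3/16 ≈ -0.18750)
K(n, s) = 18 (K(n, s) = 3*(2 + 4) = 3*6 = 18)
K(k, √(-4 + 4))*2883 = 18*2883 = 51894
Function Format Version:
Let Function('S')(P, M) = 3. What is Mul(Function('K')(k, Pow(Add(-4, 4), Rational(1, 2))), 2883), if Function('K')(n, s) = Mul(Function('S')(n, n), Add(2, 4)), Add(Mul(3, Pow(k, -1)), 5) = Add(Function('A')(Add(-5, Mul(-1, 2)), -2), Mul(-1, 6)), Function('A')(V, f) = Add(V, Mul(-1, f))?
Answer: 51894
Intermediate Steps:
k = Rational(-3, 16) (k = Mul(3, Pow(Add(-5, Add(Add(Add(-5, Mul(-1, 2)), Mul(-1, -2)), Mul(-1, 6))), -1)) = Mul(3, Pow(Add(-5, Add(Add(Add(-5, -2), 2), -6)), -1)) = Mul(3, Pow(Add(-5, Add(Add(-7, 2), -6)), -1)) = Mul(3, Pow(Add(-5, Add(-5, -6)), -1)) = Mul(3, Pow(Add(-5, -11), -1)) = Mul(3, Pow(-16, -1)) = Mul(3, Rational(-1, 16)) = Rational(-3, 16) ≈ -0.18750)
Function('K')(n, s) = 18 (Function('K')(n, s) = Mul(3, Add(2, 4)) = Mul(3, 6) = 18)
Mul(Function('K')(k, Pow(Add(-4, 4), Rational(1, 2))), 2883) = Mul(18, 2883) = 51894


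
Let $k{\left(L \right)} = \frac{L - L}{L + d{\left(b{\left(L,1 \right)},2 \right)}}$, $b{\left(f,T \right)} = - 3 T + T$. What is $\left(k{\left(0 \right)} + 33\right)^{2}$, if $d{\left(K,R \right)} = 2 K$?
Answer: $1089$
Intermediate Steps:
$b{\left(f,T \right)} = - 2 T$
$k{\left(L \right)} = 0$ ($k{\left(L \right)} = \frac{L - L}{L + 2 \left(\left(-2\right) 1\right)} = \frac{0}{L + 2 \left(-2\right)} = \frac{0}{L - 4} = \frac{0}{-4 + L} = 0$)
$\left(k{\left(0 \right)} + 33\right)^{2} = \left(0 + 33\right)^{2} = 33^{2} = 1089$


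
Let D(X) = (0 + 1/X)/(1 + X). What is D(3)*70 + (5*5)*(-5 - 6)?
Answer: -1615/6 ≈ -269.17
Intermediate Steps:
D(X) = 1/(X*(1 + X))
D(3)*70 + (5*5)*(-5 - 6) = (1/(3*(1 + 3)))*70 + (5*5)*(-5 - 6) = ((1/3)/4)*70 + 25*(-11) = ((1/3)*(1/4))*70 - 275 = (1/12)*70 - 275 = 35/6 - 275 = -1615/6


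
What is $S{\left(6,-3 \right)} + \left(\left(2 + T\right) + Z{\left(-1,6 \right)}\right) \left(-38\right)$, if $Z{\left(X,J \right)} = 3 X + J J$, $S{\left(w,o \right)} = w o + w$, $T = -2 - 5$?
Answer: $-1076$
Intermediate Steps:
$T = -7$ ($T = -2 - 5 = -7$)
$S{\left(w,o \right)} = w + o w$ ($S{\left(w,o \right)} = o w + w = w + o w$)
$Z{\left(X,J \right)} = J^{2} + 3 X$ ($Z{\left(X,J \right)} = 3 X + J^{2} = J^{2} + 3 X$)
$S{\left(6,-3 \right)} + \left(\left(2 + T\right) + Z{\left(-1,6 \right)}\right) \left(-38\right) = 6 \left(1 - 3\right) + \left(\left(2 - 7\right) + \left(6^{2} + 3 \left(-1\right)\right)\right) \left(-38\right) = 6 \left(-2\right) + \left(-5 + \left(36 - 3\right)\right) \left(-38\right) = -12 + \left(-5 + 33\right) \left(-38\right) = -12 + 28 \left(-38\right) = -12 - 1064 = -1076$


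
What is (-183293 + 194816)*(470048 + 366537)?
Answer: 9639968955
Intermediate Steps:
(-183293 + 194816)*(470048 + 366537) = 11523*836585 = 9639968955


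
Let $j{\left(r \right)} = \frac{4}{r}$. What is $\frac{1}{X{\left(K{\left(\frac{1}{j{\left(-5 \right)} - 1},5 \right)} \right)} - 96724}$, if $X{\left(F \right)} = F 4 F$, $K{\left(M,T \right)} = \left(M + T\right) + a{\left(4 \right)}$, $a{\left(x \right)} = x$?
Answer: $- \frac{81}{7811540} \approx -1.0369 \cdot 10^{-5}$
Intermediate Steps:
$K{\left(M,T \right)} = 4 + M + T$ ($K{\left(M,T \right)} = \left(M + T\right) + 4 = 4 + M + T$)
$X{\left(F \right)} = 4 F^{2}$ ($X{\left(F \right)} = 4 F F = 4 F^{2}$)
$\frac{1}{X{\left(K{\left(\frac{1}{j{\left(-5 \right)} - 1},5 \right)} \right)} - 96724} = \frac{1}{4 \left(4 + \frac{1}{\frac{4}{-5} - 1} + 5\right)^{2} - 96724} = \frac{1}{4 \left(4 + \frac{1}{4 \left(- \frac{1}{5}\right) - 1} + 5\right)^{2} - 96724} = \frac{1}{4 \left(4 + \frac{1}{- \frac{4}{5} - 1} + 5\right)^{2} - 96724} = \frac{1}{4 \left(4 + \frac{1}{- \frac{9}{5}} + 5\right)^{2} - 96724} = \frac{1}{4 \left(4 - \frac{5}{9} + 5\right)^{2} - 96724} = \frac{1}{4 \left(\frac{76}{9}\right)^{2} - 96724} = \frac{1}{4 \cdot \frac{5776}{81} - 96724} = \frac{1}{\frac{23104}{81} - 96724} = \frac{1}{- \frac{7811540}{81}} = - \frac{81}{7811540}$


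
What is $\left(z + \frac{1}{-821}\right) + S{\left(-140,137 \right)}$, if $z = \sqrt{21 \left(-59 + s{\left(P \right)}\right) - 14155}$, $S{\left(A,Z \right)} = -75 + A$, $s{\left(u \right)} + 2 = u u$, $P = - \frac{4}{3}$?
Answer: $- \frac{176516}{821} + \frac{2 i \sqrt{34647}}{3} \approx -215.0 + 124.09 i$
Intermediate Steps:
$P = - \frac{4}{3}$ ($P = \left(-4\right) \frac{1}{3} = - \frac{4}{3} \approx -1.3333$)
$s{\left(u \right)} = -2 + u^{2}$ ($s{\left(u \right)} = -2 + u u = -2 + u^{2}$)
$z = \frac{2 i \sqrt{34647}}{3}$ ($z = \sqrt{21 \left(-59 - \left(2 - \left(- \frac{4}{3}\right)^{2}\right)\right) - 14155} = \sqrt{21 \left(-59 + \left(-2 + \frac{16}{9}\right)\right) - 14155} = \sqrt{21 \left(-59 - \frac{2}{9}\right) - 14155} = \sqrt{21 \left(- \frac{533}{9}\right) - 14155} = \sqrt{- \frac{3731}{3} - 14155} = \sqrt{- \frac{46196}{3}} = \frac{2 i \sqrt{34647}}{3} \approx 124.09 i$)
$\left(z + \frac{1}{-821}\right) + S{\left(-140,137 \right)} = \left(\frac{2 i \sqrt{34647}}{3} + \frac{1}{-821}\right) - 215 = \left(\frac{2 i \sqrt{34647}}{3} - \frac{1}{821}\right) - 215 = \left(- \frac{1}{821} + \frac{2 i \sqrt{34647}}{3}\right) - 215 = - \frac{176516}{821} + \frac{2 i \sqrt{34647}}{3}$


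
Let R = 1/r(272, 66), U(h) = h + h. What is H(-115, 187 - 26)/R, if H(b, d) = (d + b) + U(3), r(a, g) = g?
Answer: 3432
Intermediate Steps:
U(h) = 2*h
H(b, d) = 6 + b + d (H(b, d) = (d + b) + 2*3 = (b + d) + 6 = 6 + b + d)
R = 1/66 ≈ 0.015152
H(-115, 187 - 26)/R = (6 - 115 + (187 - 26))/(1/66) = (6 - 115 + 161)*66 = 52*66 = 3432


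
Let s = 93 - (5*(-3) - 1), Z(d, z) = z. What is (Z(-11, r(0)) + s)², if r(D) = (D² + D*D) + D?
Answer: 11881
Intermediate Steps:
r(D) = D + 2*D² (r(D) = (D² + D²) + D = 2*D² + D = D + 2*D²)
s = 109 (s = 93 - (-15 - 1) = 93 - 1*(-16) = 93 + 16 = 109)
(Z(-11, r(0)) + s)² = (0*(1 + 2*0) + 109)² = (0*(1 + 0) + 109)² = (0*1 + 109)² = (0 + 109)² = 109² = 11881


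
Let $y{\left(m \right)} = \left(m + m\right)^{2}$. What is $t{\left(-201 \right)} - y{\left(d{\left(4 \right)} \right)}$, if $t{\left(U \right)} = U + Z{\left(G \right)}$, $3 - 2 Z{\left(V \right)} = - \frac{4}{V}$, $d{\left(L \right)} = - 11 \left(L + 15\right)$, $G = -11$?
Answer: $- \frac{3848321}{22} \approx -1.7492 \cdot 10^{5}$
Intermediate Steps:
$d{\left(L \right)} = -165 - 11 L$ ($d{\left(L \right)} = - 11 \left(15 + L\right) = -165 - 11 L$)
$Z{\left(V \right)} = \frac{3}{2} + \frac{2}{V}$ ($Z{\left(V \right)} = \frac{3}{2} - \frac{\left(-4\right) \frac{1}{V}}{2} = \frac{3}{2} + \frac{2}{V}$)
$y{\left(m \right)} = 4 m^{2}$ ($y{\left(m \right)} = \left(2 m\right)^{2} = 4 m^{2}$)
$t{\left(U \right)} = \frac{29}{22} + U$ ($t{\left(U \right)} = U + \left(\frac{3}{2} + \frac{2}{-11}\right) = U + \left(\frac{3}{2} + 2 \left(- \frac{1}{11}\right)\right) = U + \left(\frac{3}{2} - \frac{2}{11}\right) = U + \frac{29}{22} = \frac{29}{22} + U$)
$t{\left(-201 \right)} - y{\left(d{\left(4 \right)} \right)} = \left(\frac{29}{22} - 201\right) - 4 \left(-165 - 44\right)^{2} = - \frac{4393}{22} - 4 \left(-165 - 44\right)^{2} = - \frac{4393}{22} - 4 \left(-209\right)^{2} = - \frac{4393}{22} - 4 \cdot 43681 = - \frac{4393}{22} - 174724 = - \frac{3848321}{22}$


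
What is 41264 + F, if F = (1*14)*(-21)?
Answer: 40970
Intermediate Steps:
F = -294 (F = 14*(-21) = -294)
41264 + F = 41264 - 294 = 40970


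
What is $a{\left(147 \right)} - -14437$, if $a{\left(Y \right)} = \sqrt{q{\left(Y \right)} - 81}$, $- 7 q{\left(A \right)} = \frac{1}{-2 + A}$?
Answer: $14437 + \frac{2 i \sqrt{20862310}}{1015} \approx 14437.0 + 9.0001 i$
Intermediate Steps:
$q{\left(A \right)} = - \frac{1}{7 \left(-2 + A\right)}$
$a{\left(Y \right)} = \sqrt{-81 - \frac{1}{-14 + 7 Y}}$ ($a{\left(Y \right)} = \sqrt{- \frac{1}{-14 + 7 Y} - 81} = \sqrt{-81 - \frac{1}{-14 + 7 Y}}$)
$a{\left(147 \right)} - -14437 = \frac{\sqrt{7} \sqrt{\frac{1133 - 83349}{-2 + 147}}}{7} - -14437 = \frac{\sqrt{7} \sqrt{\frac{1133 - 83349}{145}}}{7} + 14437 = \frac{\sqrt{7} \sqrt{\frac{1}{145} \left(-82216\right)}}{7} + 14437 = \frac{\sqrt{7} \sqrt{- \frac{82216}{145}}}{7} + 14437 = \frac{\sqrt{7} \frac{2 i \sqrt{2980330}}{145}}{7} + 14437 = \frac{2 i \sqrt{20862310}}{1015} + 14437 = 14437 + \frac{2 i \sqrt{20862310}}{1015}$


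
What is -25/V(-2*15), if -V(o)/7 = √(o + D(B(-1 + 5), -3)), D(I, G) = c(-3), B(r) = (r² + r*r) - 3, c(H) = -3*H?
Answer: -25*I*√21/147 ≈ -0.77935*I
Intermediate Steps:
B(r) = -3 + 2*r² (B(r) = (r² + r²) - 3 = 2*r² - 3 = -3 + 2*r²)
D(I, G) = 9 (D(I, G) = -3*(-3) = 9)
V(o) = -7*√(9 + o) (V(o) = -7*√(o + 9) = -7*√(9 + o))
-25/V(-2*15) = -25/(-7*√(9 - 2*15)) = -25/(-7*√(9 - 30)) = -25/(-7*I*√21) = (I*√21/147)*(-25) = -25*I*√21/147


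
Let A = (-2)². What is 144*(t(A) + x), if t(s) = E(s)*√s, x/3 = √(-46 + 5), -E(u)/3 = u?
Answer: -3456 + 432*I*√41 ≈ -3456.0 + 2766.1*I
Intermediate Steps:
A = 4
E(u) = -3*u
x = 3*I*√41 (x = 3*√(-46 + 5) = 3*√(-41) = 3*(I*√41) = 3*I*√41 ≈ 19.209*I)
t(s) = -3*s^(3/2) (t(s) = (-3*s)*√s = -3*s^(3/2))
144*(t(A) + x) = 144*(-3*4^(3/2) + 3*I*√41) = 144*(-3*8 + 3*I*√41) = 144*(-24 + 3*I*√41) = -3456 + 432*I*√41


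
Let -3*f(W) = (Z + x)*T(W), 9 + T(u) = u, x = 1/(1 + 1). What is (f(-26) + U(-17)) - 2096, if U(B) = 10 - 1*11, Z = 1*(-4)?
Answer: -12827/6 ≈ -2137.8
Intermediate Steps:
x = 1/2 ≈ 0.50000
T(u) = -9 + u
Z = -4
U(B) = -1 (U(B) = 10 - 11 = -1)
f(W) = -21/2 + 7*W/6 (f(W) = -(-4 + 1/2)*(-9 + W)/3 = -(-7)*(-9 + W)/6 = -(63/2 - 7*W/2)/3 = -21/2 + 7*W/6)
(f(-26) + U(-17)) - 2096 = ((-21/2 + (7/6)*(-26)) - 1) - 2096 = ((-21/2 - 91/3) - 1) - 2096 = (-245/6 - 1) - 2096 = -251/6 - 2096 = -12827/6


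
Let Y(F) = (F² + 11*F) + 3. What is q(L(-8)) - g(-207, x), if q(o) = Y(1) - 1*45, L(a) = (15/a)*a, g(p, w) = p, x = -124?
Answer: 177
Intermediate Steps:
Y(F) = 3 + F² + 11*F
L(a) = 15
q(o) = -30 (q(o) = (3 + 1² + 11*1) - 1*45 = (3 + 1 + 11) - 45 = 15 - 45 = -30)
q(L(-8)) - g(-207, x) = -30 - 1*(-207) = -30 + 207 = 177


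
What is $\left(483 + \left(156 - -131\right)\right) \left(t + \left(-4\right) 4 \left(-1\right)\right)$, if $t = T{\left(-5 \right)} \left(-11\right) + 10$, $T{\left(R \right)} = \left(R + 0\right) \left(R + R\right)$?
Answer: $-403480$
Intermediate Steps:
$T{\left(R \right)} = 2 R^{2}$ ($T{\left(R \right)} = R 2 R = 2 R^{2}$)
$t = -540$ ($t = 2 \left(-5\right)^{2} \left(-11\right) + 10 = 2 \cdot 25 \left(-11\right) + 10 = 50 \left(-11\right) + 10 = -550 + 10 = -540$)
$\left(483 + \left(156 - -131\right)\right) \left(t + \left(-4\right) 4 \left(-1\right)\right) = \left(483 + \left(156 - -131\right)\right) \left(-540 + \left(-4\right) 4 \left(-1\right)\right) = \left(483 + \left(156 + 131\right)\right) \left(-540 - -16\right) = \left(483 + 287\right) \left(-540 + 16\right) = 770 \left(-524\right) = -403480$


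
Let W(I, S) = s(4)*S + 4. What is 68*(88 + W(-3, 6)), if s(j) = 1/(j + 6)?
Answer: 31484/5 ≈ 6296.8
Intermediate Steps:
s(j) = 1/(6 + j)
W(I, S) = 4 + S/10 (W(I, S) = S/(6 + 4) + 4 = S/10 + 4 = 4 + S/10)
68*(88 + W(-3, 6)) = 68*(88 + (4 + (⅒)*6)) = 68*(88 + (4 + ⅗)) = 68*(88 + 23/5) = 68*(463/5) = 31484/5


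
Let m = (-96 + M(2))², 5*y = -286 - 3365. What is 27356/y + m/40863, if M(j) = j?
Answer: -1852326968/49730271 ≈ -37.247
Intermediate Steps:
y = -3651/5 (y = (-286 - 3365)/5 = (⅕)*(-3651) = -3651/5 ≈ -730.20)
m = 8836 (m = (-96 + 2)² = (-94)² = 8836)
27356/y + m/40863 = 27356/(-3651/5) + 8836/40863 = 27356*(-5/3651) + 8836*(1/40863) = -136780/3651 + 8836/40863 = -1852326968/49730271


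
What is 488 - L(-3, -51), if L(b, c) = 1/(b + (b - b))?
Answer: 1465/3 ≈ 488.33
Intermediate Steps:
L(b, c) = 1/b (L(b, c) = 1/(b + 0) = 1/b)
488 - L(-3, -51) = 488 - 1/(-3) = 488 - 1*(-1/3) = 488 + 1/3 = 1465/3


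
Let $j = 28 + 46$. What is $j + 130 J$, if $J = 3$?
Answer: $464$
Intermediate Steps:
$j = 74$
$j + 130 J = 74 + 130 \cdot 3 = 74 + 390 = 464$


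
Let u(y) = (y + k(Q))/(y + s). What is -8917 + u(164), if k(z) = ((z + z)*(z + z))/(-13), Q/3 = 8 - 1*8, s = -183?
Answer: -169587/19 ≈ -8925.6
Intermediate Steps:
Q = 0 (Q = 3*(8 - 1*8) = 3*(8 - 8) = 3*0 = 0)
k(z) = -4*z²/13 (k(z) = ((2*z)*(2*z))*(-1/13) = (4*z²)*(-1/13) = -4*z²/13)
u(y) = y/(-183 + y) (u(y) = (y - 4/13*0²)/(y - 183) = (y - 4/13*0)/(-183 + y) = (y + 0)/(-183 + y) = y/(-183 + y))
-8917 + u(164) = -8917 + 164/(-183 + 164) = -8917 + 164/(-19) = -8917 + 164*(-1/19) = -8917 - 164/19 = -169587/19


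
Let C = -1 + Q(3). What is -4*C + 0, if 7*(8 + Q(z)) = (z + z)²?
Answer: 108/7 ≈ 15.429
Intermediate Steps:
Q(z) = -8 + 4*z²/7 (Q(z) = -8 + (z + z)²/7 = -8 + (2*z)²/7 = -8 + (4*z²)/7 = -8 + 4*z²/7)
C = -27/7 (C = -1 + (-8 + (4/7)*3²) = -1 + (-8 + (4/7)*9) = -1 + (-8 + 36/7) = -1 - 20/7 = -27/7 ≈ -3.8571)
-4*C + 0 = -4*(-27/7) + 0 = 108/7 + 0 = 108/7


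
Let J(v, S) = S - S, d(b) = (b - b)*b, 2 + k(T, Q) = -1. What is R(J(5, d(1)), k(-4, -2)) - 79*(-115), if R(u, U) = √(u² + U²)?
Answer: 9088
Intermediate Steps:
k(T, Q) = -3 (k(T, Q) = -2 - 1 = -3)
d(b) = 0 (d(b) = 0*b = 0)
J(v, S) = 0
R(u, U) = √(U² + u²)
R(J(5, d(1)), k(-4, -2)) - 79*(-115) = √((-3)² + 0²) - 79*(-115) = √(9 + 0) + 9085 = √9 + 9085 = 3 + 9085 = 9088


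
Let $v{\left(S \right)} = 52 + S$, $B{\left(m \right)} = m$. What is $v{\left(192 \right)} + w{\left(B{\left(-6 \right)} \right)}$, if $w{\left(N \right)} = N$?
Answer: $238$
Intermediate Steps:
$v{\left(192 \right)} + w{\left(B{\left(-6 \right)} \right)} = \left(52 + 192\right) - 6 = 244 - 6 = 238$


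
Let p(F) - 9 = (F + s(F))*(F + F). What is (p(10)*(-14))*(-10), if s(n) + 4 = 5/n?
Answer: 19460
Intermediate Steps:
s(n) = -4 + 5/n
p(F) = 9 + 2*F*(-4 + F + 5/F) (p(F) = 9 + (F + (-4 + 5/F))*(F + F) = 9 + (-4 + F + 5/F)*(2*F) = 9 + 2*F*(-4 + F + 5/F))
(p(10)*(-14))*(-10) = ((19 - 8*10 + 2*10**2)*(-14))*(-10) = ((19 - 80 + 2*100)*(-14))*(-10) = ((19 - 80 + 200)*(-14))*(-10) = (139*(-14))*(-10) = -1946*(-10) = 19460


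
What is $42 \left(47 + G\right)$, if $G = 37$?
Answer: $3528$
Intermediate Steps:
$42 \left(47 + G\right) = 42 \left(47 + 37\right) = 42 \cdot 84 = 3528$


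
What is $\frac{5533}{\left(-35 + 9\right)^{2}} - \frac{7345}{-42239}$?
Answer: $\frac{238673607}{28553564} \approx 8.3588$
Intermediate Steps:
$\frac{5533}{\left(-35 + 9\right)^{2}} - \frac{7345}{-42239} = \frac{5533}{\left(-26\right)^{2}} - - \frac{7345}{42239} = \frac{5533}{676} + \frac{7345}{42239} = \frac{238673607}{28553564}$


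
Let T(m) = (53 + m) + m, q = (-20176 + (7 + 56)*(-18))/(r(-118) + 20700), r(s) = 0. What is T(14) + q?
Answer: 165539/2070 ≈ 79.971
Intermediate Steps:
q = -2131/2070 (q = (-20176 + (7 + 56)*(-18))/(0 + 20700) = (-20176 + 63*(-18))/20700 = (-20176 - 1134)*(1/20700) = -21310*1/20700 = -2131/2070 ≈ -1.0295)
T(m) = 53 + 2*m
T(14) + q = (53 + 2*14) - 2131/2070 = (53 + 28) - 2131/2070 = 81 - 2131/2070 = 165539/2070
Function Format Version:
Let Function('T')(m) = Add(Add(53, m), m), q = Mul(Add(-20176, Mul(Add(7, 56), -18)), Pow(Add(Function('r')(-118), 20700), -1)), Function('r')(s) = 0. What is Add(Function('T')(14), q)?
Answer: Rational(165539, 2070) ≈ 79.971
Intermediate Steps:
q = Rational(-2131, 2070) (q = Mul(Add(-20176, Mul(Add(7, 56), -18)), Pow(Add(0, 20700), -1)) = Mul(Add(-20176, Mul(63, -18)), Pow(20700, -1)) = Mul(Add(-20176, -1134), Rational(1, 20700)) = Mul(-21310, Rational(1, 20700)) = Rational(-2131, 2070) ≈ -1.0295)
Function('T')(m) = Add(53, Mul(2, m))
Add(Function('T')(14), q) = Add(Add(53, Mul(2, 14)), Rational(-2131, 2070)) = Add(Add(53, 28), Rational(-2131, 2070)) = Add(81, Rational(-2131, 2070)) = Rational(165539, 2070)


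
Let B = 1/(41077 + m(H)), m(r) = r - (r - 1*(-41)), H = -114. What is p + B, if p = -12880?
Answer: -528543679/41036 ≈ -12880.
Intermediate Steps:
m(r) = -41 (m(r) = r - (r + 41) = r - (41 + r) = r + (-41 - r) = -41)
B = 1/41036 (B = 1/(41077 - 41) = 1/41036 ≈ 2.4369e-5)
p + B = -12880 + 1/41036 = -528543679/41036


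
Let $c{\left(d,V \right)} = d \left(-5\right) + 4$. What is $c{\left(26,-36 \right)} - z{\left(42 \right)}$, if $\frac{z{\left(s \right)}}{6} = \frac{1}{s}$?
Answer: $- \frac{883}{7} \approx -126.14$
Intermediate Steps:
$z{\left(s \right)} = \frac{6}{s}$
$c{\left(d,V \right)} = 4 - 5 d$ ($c{\left(d,V \right)} = - 5 d + 4 = 4 - 5 d$)
$c{\left(26,-36 \right)} - z{\left(42 \right)} = \left(4 - 130\right) - \frac{6}{42} = \left(4 - 130\right) - 6 \cdot \frac{1}{42} = -126 - \frac{1}{7} = - \frac{883}{7}$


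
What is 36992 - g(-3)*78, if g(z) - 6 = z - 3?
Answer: 36992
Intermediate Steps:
g(z) = 3 + z (g(z) = 6 + (z - 3) = 6 + (-3 + z) = 3 + z)
36992 - g(-3)*78 = 36992 - (3 - 3)*78 = 36992 - 0*78 = 36992 - 1*0 = 36992 + 0 = 36992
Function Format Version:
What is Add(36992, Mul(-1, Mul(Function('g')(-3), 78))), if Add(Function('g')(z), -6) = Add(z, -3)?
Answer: 36992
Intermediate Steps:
Function('g')(z) = Add(3, z) (Function('g')(z) = Add(6, Add(z, -3)) = Add(6, Add(-3, z)) = Add(3, z))
Add(36992, Mul(-1, Mul(Function('g')(-3), 78))) = Add(36992, Mul(-1, Mul(Add(3, -3), 78))) = Add(36992, Mul(-1, Mul(0, 78))) = Add(36992, Mul(-1, 0)) = Add(36992, 0) = 36992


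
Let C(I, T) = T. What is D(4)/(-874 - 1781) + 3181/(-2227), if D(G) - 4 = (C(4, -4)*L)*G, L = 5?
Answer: -8276303/5912685 ≈ -1.3998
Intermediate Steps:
D(G) = 4 - 20*G (D(G) = 4 + (-4*5)*G = 4 - 20*G)
D(4)/(-874 - 1781) + 3181/(-2227) = (4 - 20*4)/(-874 - 1781) + 3181/(-2227) = (4 - 80)/(-2655) + 3181*(-1/2227) = -76*(-1/2655) - 3181/2227 = 76/2655 - 3181/2227 = -8276303/5912685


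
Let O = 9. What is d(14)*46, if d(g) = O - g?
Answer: -230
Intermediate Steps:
d(g) = 9 - g
d(14)*46 = (9 - 1*14)*46 = (9 - 14)*46 = -5*46 = -230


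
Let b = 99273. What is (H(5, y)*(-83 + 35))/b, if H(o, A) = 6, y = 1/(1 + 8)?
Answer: -96/33091 ≈ -0.0029011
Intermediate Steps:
y = ⅑ (y = 1/9 = ⅑ ≈ 0.11111)
(H(5, y)*(-83 + 35))/b = (6*(-83 + 35))/99273 = (6*(-48))*(1/99273) = -288*1/99273 = -96/33091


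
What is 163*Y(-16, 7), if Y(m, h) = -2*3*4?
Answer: -3912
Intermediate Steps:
Y(m, h) = -24 (Y(m, h) = -6*4 = -24)
163*Y(-16, 7) = 163*(-24) = -3912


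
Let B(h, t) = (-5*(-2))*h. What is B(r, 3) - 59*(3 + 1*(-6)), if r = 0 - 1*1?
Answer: 167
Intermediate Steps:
r = -1 (r = 0 - 1 = -1)
B(h, t) = 10*h
B(r, 3) - 59*(3 + 1*(-6)) = 10*(-1) - 59*(3 + 1*(-6)) = -10 - 59*(3 - 6) = -10 - 59*(-3) = -10 + 177 = 167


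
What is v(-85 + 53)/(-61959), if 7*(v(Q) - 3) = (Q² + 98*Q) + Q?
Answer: 2123/433713 ≈ 0.0048949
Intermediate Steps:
v(Q) = 3 + Q²/7 + 99*Q/7 (v(Q) = 3 + ((Q² + 98*Q) + Q)/7 = 3 + (Q² + 99*Q)/7 = 3 + (Q²/7 + 99*Q/7) = 3 + Q²/7 + 99*Q/7)
v(-85 + 53)/(-61959) = (3 + (-85 + 53)²/7 + 99*(-85 + 53)/7)/(-61959) = (3 + (⅐)*(-32)² + (99/7)*(-32))*(-1/61959) = (3 + (⅐)*1024 - 3168/7)*(-1/61959) = (3 + 1024/7 - 3168/7)*(-1/61959) = -2123/7*(-1/61959) = 2123/433713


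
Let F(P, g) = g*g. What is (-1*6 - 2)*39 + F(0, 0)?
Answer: -312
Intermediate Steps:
F(P, g) = g²
(-1*6 - 2)*39 + F(0, 0) = (-1*6 - 2)*39 + 0² = (-6 - 2)*39 + 0 = -8*39 + 0 = -312 + 0 = -312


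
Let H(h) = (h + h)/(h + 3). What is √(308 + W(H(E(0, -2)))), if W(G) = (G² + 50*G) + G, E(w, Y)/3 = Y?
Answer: 4*√33 ≈ 22.978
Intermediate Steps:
E(w, Y) = 3*Y
H(h) = 2*h/(3 + h) (H(h) = (2*h)/(3 + h) = 2*h/(3 + h))
W(G) = G² + 51*G
√(308 + W(H(E(0, -2)))) = √(308 + (2*(3*(-2))/(3 + 3*(-2)))*(51 + 2*(3*(-2))/(3 + 3*(-2)))) = √(308 + (2*(-6)/(3 - 6))*(51 + 2*(-6)/(3 - 6))) = √(308 + (2*(-6)/(-3))*(51 + 2*(-6)/(-3))) = √(308 + (2*(-6)*(-⅓))*(51 + 2*(-6)*(-⅓))) = √(308 + 4*(51 + 4)) = √(308 + 4*55) = √(308 + 220) = √528 = 4*√33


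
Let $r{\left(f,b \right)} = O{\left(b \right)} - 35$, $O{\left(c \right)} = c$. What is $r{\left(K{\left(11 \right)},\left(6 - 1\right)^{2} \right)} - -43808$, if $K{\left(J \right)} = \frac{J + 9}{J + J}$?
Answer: $43798$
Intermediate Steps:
$K{\left(J \right)} = \frac{9 + J}{2 J}$
$r{\left(f,b \right)} = -35 + b$ ($r{\left(f,b \right)} = b - 35 = -35 + b$)
$r{\left(K{\left(11 \right)},\left(6 - 1\right)^{2} \right)} - -43808 = \left(-35 + \left(6 - 1\right)^{2}\right) - -43808 = \left(-35 + 5^{2}\right) + 43808 = \left(-35 + 25\right) + 43808 = -10 + 43808 = 43798$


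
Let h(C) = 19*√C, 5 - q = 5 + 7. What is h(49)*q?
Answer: -931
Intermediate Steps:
q = -7 (q = 5 - (5 + 7) = 5 - 1*12 = 5 - 12 = -7)
h(49)*q = (19*√49)*(-7) = (19*7)*(-7) = 133*(-7) = -931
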